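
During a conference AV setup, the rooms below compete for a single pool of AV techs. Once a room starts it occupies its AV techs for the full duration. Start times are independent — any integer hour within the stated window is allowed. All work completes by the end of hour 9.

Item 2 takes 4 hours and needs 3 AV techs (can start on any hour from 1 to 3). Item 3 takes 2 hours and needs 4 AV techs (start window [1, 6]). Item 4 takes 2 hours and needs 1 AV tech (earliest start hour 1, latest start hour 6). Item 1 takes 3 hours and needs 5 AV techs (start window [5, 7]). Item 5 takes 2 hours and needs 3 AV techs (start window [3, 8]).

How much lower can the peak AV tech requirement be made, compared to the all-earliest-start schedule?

2

Early-start peak: h1:8  h2:8  h3:6  h4:6  h5:5  h6:5  h7:5  h8:0  h9:0 ⇒ 8.
Leveled (Item 2@1, Item 3@5, Item 4@1, Item 1@7, Item 5@3): h1:4  h2:4  h3:6  h4:6  h5:4  h6:4  h7:5  h8:5  h9:5 ⇒ 6.
Reduction 8 − 6 = 2.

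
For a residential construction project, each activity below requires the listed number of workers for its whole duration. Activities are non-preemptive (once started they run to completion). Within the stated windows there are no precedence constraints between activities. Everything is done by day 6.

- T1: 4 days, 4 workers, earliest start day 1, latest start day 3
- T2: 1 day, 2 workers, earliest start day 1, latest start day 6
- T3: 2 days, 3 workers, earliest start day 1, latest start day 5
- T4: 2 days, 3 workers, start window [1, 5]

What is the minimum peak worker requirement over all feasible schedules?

6

Early-start (T1@1, T2@1, T3@1, T4@1) gives peak 12: d1:12  d2:10  d3:4  d4:4  d5:0  d6:0.
Shift T3→5, T4→5.
Schedule T1@1, T2@1, T3@5, T4@5: d1:6  d2:4  d3:4  d4:4  d5:6  d6:6 — peak 6.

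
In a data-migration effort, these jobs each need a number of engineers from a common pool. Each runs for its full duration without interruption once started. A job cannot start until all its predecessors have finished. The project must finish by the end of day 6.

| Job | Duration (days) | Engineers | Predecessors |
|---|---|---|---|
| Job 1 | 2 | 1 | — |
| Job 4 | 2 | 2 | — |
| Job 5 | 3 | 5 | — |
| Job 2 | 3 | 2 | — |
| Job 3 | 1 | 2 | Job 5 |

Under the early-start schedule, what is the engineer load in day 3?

7

At early start, day 3 has: Job 5, Job 2.
Demand: 5 + 2 = 7.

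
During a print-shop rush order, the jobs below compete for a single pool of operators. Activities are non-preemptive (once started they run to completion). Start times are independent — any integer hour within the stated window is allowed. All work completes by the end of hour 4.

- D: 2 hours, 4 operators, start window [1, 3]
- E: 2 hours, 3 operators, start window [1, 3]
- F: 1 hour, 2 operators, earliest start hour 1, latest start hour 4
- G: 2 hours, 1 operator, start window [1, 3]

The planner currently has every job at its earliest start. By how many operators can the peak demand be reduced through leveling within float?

5

Early-start peak: h1:10  h2:8  h3:0  h4:0 ⇒ 10.
Leveled (D@1, E@3, F@3, G@1): h1:5  h2:5  h3:5  h4:3 ⇒ 5.
Reduction 10 − 5 = 5.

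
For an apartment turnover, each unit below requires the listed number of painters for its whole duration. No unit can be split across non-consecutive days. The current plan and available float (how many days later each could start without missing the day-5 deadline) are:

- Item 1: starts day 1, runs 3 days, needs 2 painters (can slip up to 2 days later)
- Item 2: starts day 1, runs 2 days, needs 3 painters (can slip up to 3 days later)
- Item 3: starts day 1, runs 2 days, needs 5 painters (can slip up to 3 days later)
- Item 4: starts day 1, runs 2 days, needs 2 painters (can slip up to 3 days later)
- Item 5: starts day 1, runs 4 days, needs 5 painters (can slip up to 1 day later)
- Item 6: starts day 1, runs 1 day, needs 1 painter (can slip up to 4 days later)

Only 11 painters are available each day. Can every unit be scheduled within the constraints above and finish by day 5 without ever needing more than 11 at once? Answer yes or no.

The minimum achievable peak is 12; 11 < 12, so no feasible schedule stays within the cap.

no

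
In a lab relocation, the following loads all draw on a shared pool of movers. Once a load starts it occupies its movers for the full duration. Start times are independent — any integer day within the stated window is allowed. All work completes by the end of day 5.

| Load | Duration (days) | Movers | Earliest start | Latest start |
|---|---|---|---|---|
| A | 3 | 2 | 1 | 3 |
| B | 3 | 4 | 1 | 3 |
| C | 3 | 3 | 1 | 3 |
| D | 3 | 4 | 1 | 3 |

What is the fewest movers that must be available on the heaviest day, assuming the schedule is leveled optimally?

Schedule A@1, B@1, C@1, D@1: d1:13  d2:13  d3:13  d4:0  d5:0 — peak 13.

13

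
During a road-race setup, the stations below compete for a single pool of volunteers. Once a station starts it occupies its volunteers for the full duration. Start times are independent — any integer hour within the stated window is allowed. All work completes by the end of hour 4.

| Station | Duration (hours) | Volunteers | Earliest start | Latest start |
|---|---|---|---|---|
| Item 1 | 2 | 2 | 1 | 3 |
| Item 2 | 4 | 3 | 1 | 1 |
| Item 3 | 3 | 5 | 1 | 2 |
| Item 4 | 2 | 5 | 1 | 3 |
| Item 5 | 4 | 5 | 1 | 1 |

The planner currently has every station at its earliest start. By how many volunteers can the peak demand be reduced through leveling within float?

2

Early-start peak: h1:20  h2:20  h3:13  h4:8 ⇒ 20.
Leveled (Item 1@1, Item 2@1, Item 3@1, Item 4@3, Item 5@1): h1:15  h2:15  h3:18  h4:13 ⇒ 18.
Reduction 20 − 18 = 2.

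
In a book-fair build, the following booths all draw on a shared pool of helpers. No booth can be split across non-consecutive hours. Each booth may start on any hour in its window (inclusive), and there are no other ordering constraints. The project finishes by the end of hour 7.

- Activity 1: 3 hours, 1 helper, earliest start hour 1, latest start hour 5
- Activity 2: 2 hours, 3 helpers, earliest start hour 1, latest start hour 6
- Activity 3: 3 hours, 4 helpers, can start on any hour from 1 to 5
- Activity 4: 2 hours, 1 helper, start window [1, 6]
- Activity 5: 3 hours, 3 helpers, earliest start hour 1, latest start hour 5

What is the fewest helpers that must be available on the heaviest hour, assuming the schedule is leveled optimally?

6

Early-start (Activity 1@1, Activity 2@1, Activity 3@1, Activity 4@1, Activity 5@1) gives peak 12: h1:12  h2:12  h3:8  h4:0  h5:0  h6:0  h7:0.
Shift Activity 2→4, Activity 5→4.
Schedule Activity 1@1, Activity 2@4, Activity 3@1, Activity 4@1, Activity 5@4: h1:6  h2:6  h3:5  h4:6  h5:6  h6:3  h7:0 — peak 6.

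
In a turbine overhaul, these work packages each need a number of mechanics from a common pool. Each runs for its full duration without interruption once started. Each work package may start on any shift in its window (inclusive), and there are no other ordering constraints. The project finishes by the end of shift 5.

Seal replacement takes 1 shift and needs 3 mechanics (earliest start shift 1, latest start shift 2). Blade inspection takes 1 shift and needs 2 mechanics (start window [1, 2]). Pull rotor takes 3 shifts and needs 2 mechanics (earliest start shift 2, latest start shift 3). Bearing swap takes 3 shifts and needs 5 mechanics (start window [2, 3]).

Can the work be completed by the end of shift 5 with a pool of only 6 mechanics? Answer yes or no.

The minimum achievable peak is 7; 6 < 7, so no feasible schedule stays within the cap.

no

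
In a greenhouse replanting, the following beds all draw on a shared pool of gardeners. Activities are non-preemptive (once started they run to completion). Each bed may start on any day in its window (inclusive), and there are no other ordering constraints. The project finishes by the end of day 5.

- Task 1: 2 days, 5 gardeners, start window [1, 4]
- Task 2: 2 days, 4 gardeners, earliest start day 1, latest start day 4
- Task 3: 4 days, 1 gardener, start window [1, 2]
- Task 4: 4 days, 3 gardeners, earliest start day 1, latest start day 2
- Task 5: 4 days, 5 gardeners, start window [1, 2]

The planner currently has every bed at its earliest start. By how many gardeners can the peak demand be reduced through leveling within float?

Early-start peak: d1:18  d2:18  d3:9  d4:9  d5:0 ⇒ 18.
Leveled (Task 1@1, Task 2@3, Task 3@1, Task 4@1, Task 5@1): d1:14  d2:14  d3:13  d4:13  d5:0 ⇒ 14.
Reduction 18 − 14 = 4.

4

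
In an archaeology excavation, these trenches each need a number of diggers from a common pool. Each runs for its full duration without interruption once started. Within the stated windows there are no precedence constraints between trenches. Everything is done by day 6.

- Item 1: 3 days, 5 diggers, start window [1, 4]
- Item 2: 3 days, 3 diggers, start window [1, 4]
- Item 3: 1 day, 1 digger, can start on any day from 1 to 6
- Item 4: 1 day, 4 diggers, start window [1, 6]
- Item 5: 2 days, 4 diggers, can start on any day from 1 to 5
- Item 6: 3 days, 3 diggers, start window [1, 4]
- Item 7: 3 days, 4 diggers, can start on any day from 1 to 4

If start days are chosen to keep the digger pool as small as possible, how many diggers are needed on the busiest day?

Early-start (Item 1@1, Item 2@1, Item 3@1, Item 4@1, Item 5@1, Item 6@1, Item 7@1) gives peak 24: d1:24  d2:19  d3:15  d4:0  d5:0  d6:0.
Shift Item 2→4, Item 5→2, Item 6→4, Item 7→4.
Schedule Item 1@1, Item 2@4, Item 3@1, Item 4@1, Item 5@2, Item 6@4, Item 7@4: d1:10  d2:9  d3:9  d4:10  d5:10  d6:10 — peak 10.
Total digger-days = 58 over 6 days ⇒ peak ≥ ⌈58/6⌉ = 10, so 10 is optimal.

10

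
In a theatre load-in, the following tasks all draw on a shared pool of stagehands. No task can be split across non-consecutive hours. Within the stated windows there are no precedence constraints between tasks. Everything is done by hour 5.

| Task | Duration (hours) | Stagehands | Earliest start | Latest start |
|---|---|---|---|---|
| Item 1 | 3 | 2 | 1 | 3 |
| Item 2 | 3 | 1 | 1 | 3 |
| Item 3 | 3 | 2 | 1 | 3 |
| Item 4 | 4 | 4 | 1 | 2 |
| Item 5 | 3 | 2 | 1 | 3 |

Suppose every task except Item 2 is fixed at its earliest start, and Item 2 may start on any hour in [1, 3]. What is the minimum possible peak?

11

Item 2@1: h1:11  h2:11  h3:11  h4:4  h5:0 → peak 11
Item 2@2: h1:10  h2:11  h3:11  h4:5  h5:0 → peak 11
Item 2@3: h1:10  h2:10  h3:11  h4:5  h5:1 → peak 11
Best is Item 2@1, peak 11.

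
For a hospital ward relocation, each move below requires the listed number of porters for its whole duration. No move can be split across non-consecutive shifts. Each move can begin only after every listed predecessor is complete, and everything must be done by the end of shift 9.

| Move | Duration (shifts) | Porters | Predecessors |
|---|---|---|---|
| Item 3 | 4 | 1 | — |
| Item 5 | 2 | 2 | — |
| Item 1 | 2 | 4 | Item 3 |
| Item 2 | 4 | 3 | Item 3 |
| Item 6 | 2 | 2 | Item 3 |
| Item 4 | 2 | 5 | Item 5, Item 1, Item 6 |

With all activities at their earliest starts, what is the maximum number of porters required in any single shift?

9

Early-start schedule: Item 3@1, Item 5@1, Item 1@5, Item 2@5, Item 6@5, Item 4@7.
Load per shift: shift 1: 3, shift 2: 3, shift 3: 1, shift 4: 1, shift 5: 9, shift 6: 9, shift 7: 8, shift 8: 8, shift 9: 0.
Peak is 9.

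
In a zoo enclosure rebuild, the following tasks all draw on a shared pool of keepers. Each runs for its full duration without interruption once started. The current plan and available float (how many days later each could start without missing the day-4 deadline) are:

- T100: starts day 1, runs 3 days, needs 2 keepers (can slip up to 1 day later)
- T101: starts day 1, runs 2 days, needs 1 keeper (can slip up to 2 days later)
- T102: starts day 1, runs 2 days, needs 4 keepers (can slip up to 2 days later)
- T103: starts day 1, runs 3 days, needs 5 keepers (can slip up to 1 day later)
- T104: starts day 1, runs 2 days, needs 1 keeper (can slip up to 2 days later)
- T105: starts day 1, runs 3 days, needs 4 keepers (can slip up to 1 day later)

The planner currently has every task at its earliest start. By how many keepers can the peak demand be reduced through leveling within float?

Early-start peak: d1:17  d2:17  d3:11  d4:0 ⇒ 17.
Leveled (T100@1, T101@1, T102@3, T103@1, T104@1, T105@1): d1:13  d2:13  d3:15  d4:4 ⇒ 15.
Reduction 17 − 15 = 2.

2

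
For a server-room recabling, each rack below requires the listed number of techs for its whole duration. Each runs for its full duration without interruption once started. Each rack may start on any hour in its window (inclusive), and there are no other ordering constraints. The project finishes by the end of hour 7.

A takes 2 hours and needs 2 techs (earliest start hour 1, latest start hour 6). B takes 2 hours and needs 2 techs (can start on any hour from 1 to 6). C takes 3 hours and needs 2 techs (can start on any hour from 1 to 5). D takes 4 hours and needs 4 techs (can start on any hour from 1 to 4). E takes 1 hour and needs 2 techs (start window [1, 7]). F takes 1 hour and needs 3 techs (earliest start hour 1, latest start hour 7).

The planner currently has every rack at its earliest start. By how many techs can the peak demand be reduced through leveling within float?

9

Early-start peak: h1:15  h2:10  h3:6  h4:4  h5:0  h6:0  h7:0 ⇒ 15.
Leveled (A@1, B@1, C@1, D@3, E@4, F@7): h1:6  h2:6  h3:6  h4:6  h5:4  h6:4  h7:3 ⇒ 6.
Reduction 15 − 6 = 9.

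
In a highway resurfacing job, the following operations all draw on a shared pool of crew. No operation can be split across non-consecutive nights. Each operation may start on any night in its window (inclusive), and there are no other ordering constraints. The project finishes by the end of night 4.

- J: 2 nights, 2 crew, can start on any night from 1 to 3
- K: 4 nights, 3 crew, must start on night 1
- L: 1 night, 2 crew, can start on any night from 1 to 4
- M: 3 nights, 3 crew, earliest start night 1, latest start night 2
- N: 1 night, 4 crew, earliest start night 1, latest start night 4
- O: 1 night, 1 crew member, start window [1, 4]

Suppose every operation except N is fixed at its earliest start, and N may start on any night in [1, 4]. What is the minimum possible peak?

11

N@1: n1:15  n2:8  n3:6  n4:3 → peak 15
N@2: n1:11  n2:12  n3:6  n4:3 → peak 12
N@3: n1:11  n2:8  n3:10  n4:3 → peak 11
N@4: n1:11  n2:8  n3:6  n4:7 → peak 11
Best is N@3, peak 11.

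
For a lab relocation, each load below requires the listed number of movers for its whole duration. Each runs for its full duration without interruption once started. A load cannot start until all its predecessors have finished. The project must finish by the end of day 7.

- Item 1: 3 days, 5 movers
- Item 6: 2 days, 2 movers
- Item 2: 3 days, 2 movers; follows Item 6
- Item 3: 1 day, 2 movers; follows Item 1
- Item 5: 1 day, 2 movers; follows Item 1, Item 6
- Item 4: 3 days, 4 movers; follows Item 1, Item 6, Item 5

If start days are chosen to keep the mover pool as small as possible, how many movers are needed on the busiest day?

Schedule Item 1@1, Item 6@1, Item 2@3, Item 3@4, Item 5@4, Item 4@5: d1:7  d2:7  d3:7  d4:6  d5:6  d6:4  d7:4 — peak 7.
No arrangement of the 20 feasible schedules does better.

7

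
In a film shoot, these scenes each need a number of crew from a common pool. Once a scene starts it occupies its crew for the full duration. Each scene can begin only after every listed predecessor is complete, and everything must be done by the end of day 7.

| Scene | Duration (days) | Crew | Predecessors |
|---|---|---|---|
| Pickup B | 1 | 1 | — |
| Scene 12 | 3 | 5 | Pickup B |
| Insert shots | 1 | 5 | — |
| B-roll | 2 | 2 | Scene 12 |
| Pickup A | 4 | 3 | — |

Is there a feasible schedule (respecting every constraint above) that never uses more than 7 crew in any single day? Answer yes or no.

no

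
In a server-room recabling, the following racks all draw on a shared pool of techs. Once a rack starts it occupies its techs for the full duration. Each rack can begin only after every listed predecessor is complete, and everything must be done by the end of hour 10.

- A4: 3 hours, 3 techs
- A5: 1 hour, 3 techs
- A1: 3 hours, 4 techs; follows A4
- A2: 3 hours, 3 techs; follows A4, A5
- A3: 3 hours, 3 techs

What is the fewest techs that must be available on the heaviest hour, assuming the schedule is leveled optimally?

Early-start (A4@1, A5@1, A1@4, A2@4, A3@1) gives peak 9: h1:9  h2:6  h3:6  h4:7  h5:7  h6:7  h7:0  h8:0  h9:0  h10:0.
Shift A2→7, A3→7.
Schedule A4@1, A5@1, A1@4, A2@7, A3@7: h1:6  h2:3  h3:3  h4:4  h5:4  h6:4  h7:6  h8:6  h9:6  h10:0 — peak 6.

6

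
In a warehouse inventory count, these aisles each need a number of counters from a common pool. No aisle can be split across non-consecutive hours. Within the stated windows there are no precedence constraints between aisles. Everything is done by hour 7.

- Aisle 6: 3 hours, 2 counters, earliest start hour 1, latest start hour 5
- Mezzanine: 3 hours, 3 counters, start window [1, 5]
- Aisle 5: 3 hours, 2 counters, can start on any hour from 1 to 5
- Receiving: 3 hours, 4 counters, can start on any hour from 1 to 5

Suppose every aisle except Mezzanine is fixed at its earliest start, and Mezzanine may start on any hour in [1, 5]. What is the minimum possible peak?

Mezzanine@1: h1:11  h2:11  h3:11  h4:0  h5:0  h6:0  h7:0 → peak 11
Mezzanine@2: h1:8  h2:11  h3:11  h4:3  h5:0  h6:0  h7:0 → peak 11
Mezzanine@3: h1:8  h2:8  h3:11  h4:3  h5:3  h6:0  h7:0 → peak 11
Mezzanine@4: h1:8  h2:8  h3:8  h4:3  h5:3  h6:3  h7:0 → peak 8
Mezzanine@5: h1:8  h2:8  h3:8  h4:0  h5:3  h6:3  h7:3 → peak 8
Best is Mezzanine@4, peak 8.

8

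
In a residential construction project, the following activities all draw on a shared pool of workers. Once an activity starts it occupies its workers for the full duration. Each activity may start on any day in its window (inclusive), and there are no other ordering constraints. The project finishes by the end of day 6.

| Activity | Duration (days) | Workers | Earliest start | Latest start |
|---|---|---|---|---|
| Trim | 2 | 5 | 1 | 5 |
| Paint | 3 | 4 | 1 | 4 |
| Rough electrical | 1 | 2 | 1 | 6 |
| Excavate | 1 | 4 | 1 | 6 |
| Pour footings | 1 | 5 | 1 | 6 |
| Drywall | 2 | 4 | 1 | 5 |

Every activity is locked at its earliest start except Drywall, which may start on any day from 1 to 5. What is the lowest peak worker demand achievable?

20

Drywall@1: d1:24  d2:13  d3:4  d4:0  d5:0  d6:0 → peak 24
Drywall@2: d1:20  d2:13  d3:8  d4:0  d5:0  d6:0 → peak 20
Drywall@3: d1:20  d2:9  d3:8  d4:4  d5:0  d6:0 → peak 20
Drywall@4: d1:20  d2:9  d3:4  d4:4  d5:4  d6:0 → peak 20
Drywall@5: d1:20  d2:9  d3:4  d4:0  d5:4  d6:4 → peak 20
Best is Drywall@2, peak 20.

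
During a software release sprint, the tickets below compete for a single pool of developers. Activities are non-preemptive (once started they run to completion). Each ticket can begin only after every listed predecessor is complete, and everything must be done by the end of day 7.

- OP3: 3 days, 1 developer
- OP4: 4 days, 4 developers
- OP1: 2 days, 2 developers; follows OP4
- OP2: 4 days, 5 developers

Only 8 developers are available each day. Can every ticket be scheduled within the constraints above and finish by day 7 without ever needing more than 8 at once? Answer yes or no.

no

The minimum achievable peak is 9; 8 < 9, so no feasible schedule stays within the cap.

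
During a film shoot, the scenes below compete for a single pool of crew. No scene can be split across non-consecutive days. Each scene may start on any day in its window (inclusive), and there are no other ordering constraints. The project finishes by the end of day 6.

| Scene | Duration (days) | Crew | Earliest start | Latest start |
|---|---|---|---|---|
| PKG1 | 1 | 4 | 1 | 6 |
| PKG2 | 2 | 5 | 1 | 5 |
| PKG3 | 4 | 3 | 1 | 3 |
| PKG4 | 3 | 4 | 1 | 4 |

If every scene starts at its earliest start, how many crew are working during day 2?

12

At early start, day 2 has: PKG2, PKG3, PKG4.
Demand: 5 + 3 + 4 = 12.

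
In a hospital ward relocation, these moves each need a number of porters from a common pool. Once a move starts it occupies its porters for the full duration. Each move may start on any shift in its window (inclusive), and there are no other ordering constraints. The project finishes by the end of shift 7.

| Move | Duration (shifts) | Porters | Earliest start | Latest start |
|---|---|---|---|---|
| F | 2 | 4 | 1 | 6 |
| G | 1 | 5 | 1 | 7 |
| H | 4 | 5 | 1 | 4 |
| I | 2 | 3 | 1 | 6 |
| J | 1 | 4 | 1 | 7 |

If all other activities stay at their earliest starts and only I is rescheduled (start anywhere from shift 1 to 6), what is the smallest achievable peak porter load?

18

I@1: s1:21  s2:12  s3:5  s4:5  s5:0  s6:0  s7:0 → peak 21
I@2: s1:18  s2:12  s3:8  s4:5  s5:0  s6:0  s7:0 → peak 18
I@3: s1:18  s2:9  s3:8  s4:8  s5:0  s6:0  s7:0 → peak 18
I@4: s1:18  s2:9  s3:5  s4:8  s5:3  s6:0  s7:0 → peak 18
I@5: s1:18  s2:9  s3:5  s4:5  s5:3  s6:3  s7:0 → peak 18
I@6: s1:18  s2:9  s3:5  s4:5  s5:0  s6:3  s7:3 → peak 18
Best is I@2, peak 18.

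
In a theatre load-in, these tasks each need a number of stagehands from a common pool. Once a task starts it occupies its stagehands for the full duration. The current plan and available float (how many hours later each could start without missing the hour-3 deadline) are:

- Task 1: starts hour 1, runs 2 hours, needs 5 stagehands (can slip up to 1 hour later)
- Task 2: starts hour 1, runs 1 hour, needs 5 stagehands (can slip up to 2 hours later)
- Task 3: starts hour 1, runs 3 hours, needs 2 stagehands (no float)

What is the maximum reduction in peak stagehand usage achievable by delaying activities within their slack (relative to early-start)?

Early-start peak: h1:12  h2:7  h3:2 ⇒ 12.
Leveled (Task 1@1, Task 2@3, Task 3@1): h1:7  h2:7  h3:7 ⇒ 7.
Reduction 12 − 7 = 5.

5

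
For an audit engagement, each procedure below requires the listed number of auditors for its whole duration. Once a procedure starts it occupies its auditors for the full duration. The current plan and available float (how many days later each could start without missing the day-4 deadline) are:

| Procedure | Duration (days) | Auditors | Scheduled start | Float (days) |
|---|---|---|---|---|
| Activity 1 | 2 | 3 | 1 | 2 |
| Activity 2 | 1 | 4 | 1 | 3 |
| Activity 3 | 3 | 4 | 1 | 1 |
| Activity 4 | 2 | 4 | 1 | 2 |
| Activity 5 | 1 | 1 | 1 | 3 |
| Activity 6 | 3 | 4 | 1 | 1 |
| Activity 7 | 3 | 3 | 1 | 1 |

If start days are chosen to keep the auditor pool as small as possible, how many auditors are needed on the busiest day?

15

Early-start (Activity 1@1, Activity 2@1, Activity 3@1, Activity 4@1, Activity 5@1, Activity 6@1, Activity 7@1) gives peak 23: d1:23  d2:18  d3:11  d4:0.
Shift Activity 4→3, Activity 6→2.
Schedule Activity 1@1, Activity 2@1, Activity 3@1, Activity 4@3, Activity 5@1, Activity 6@2, Activity 7@1: d1:15  d2:14  d3:15  d4:8 — peak 15.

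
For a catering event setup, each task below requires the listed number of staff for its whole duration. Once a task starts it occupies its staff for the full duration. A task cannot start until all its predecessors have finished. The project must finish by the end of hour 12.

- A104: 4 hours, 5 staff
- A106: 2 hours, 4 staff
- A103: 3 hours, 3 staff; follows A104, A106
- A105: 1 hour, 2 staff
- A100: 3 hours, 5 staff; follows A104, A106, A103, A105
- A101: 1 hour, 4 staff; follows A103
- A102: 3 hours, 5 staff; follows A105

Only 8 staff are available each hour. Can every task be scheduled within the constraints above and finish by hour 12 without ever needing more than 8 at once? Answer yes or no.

The minimum achievable peak is 9; 8 < 9, so no feasible schedule stays within the cap.

no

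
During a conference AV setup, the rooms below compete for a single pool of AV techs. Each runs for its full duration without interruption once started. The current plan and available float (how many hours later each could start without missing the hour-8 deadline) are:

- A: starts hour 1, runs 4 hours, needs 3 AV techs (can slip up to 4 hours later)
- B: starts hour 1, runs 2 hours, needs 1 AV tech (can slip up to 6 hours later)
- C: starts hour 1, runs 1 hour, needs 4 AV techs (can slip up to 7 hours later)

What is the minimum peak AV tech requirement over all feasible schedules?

Early-start (A@1, B@1, C@1) gives peak 8: h1:8  h2:4  h3:3  h4:3  h5:0  h6:0  h7:0  h8:0.
Shift C→5.
Schedule A@1, B@1, C@5: h1:4  h2:4  h3:3  h4:3  h5:4  h6:0  h7:0  h8:0 — peak 4.

4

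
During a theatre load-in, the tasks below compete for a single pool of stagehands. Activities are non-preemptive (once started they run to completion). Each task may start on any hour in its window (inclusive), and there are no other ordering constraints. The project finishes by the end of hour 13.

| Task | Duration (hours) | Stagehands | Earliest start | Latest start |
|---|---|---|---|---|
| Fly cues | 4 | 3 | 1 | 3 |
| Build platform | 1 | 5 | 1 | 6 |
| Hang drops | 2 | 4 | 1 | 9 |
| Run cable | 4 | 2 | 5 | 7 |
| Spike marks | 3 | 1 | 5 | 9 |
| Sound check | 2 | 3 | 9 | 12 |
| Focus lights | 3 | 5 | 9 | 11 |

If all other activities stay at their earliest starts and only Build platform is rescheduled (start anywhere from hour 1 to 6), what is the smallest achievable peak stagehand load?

8

Build platform@1: h1:12  h2:7  h3:3  h4:3  h5:3  h6:3  h7:3  h8:2  h9:8  h10:8  h11:5  h12:0  h13:0 → peak 12
Build platform@2: h1:7  h2:12  h3:3  h4:3  h5:3  h6:3  h7:3  h8:2  h9:8  h10:8  h11:5  h12:0  h13:0 → peak 12
Build platform@3: h1:7  h2:7  h3:8  h4:3  h5:3  h6:3  h7:3  h8:2  h9:8  h10:8  h11:5  h12:0  h13:0 → peak 8
Build platform@4: h1:7  h2:7  h3:3  h4:8  h5:3  h6:3  h7:3  h8:2  h9:8  h10:8  h11:5  h12:0  h13:0 → peak 8
Build platform@5: h1:7  h2:7  h3:3  h4:3  h5:8  h6:3  h7:3  h8:2  h9:8  h10:8  h11:5  h12:0  h13:0 → peak 8
Build platform@6: h1:7  h2:7  h3:3  h4:3  h5:3  h6:8  h7:3  h8:2  h9:8  h10:8  h11:5  h12:0  h13:0 → peak 8
Best is Build platform@3, peak 8.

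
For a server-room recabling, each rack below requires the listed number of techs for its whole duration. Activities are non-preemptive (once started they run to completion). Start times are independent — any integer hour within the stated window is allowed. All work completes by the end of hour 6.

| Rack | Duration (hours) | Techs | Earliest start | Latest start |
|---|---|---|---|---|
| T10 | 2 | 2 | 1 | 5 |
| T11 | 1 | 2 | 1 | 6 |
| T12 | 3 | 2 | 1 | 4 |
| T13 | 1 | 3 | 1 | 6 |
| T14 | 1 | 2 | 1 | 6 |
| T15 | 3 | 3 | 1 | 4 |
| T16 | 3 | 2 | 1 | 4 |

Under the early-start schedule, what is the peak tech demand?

Early-start schedule: T10@1, T11@1, T12@1, T13@1, T14@1, T15@1, T16@1.
Load per hour: hour 1: 16, hour 2: 9, hour 3: 7, hour 4: 0, hour 5: 0, hour 6: 0.
Peak is 16.

16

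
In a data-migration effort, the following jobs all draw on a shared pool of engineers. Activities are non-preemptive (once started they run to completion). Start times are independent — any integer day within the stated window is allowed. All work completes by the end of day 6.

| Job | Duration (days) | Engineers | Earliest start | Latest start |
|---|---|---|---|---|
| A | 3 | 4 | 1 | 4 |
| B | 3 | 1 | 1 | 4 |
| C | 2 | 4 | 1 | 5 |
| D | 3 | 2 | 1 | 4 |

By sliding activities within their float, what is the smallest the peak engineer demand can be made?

6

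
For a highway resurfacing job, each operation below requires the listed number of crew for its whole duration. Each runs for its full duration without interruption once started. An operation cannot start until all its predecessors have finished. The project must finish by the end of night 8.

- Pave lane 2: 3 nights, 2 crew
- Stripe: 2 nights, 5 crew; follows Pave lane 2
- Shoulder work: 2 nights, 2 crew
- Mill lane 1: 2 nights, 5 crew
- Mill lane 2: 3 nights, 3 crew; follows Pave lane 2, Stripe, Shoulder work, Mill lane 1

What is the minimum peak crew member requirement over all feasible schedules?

Early-start (Pave lane 2@1, Stripe@4, Shoulder work@1, Mill lane 1@1, Mill lane 2@6) gives peak 9: n1:9  n2:9  n3:2  n4:5  n5:5  n6:3  n7:3  n8:3.
Shift Shoulder work→3.
Schedule Pave lane 2@1, Stripe@4, Shoulder work@3, Mill lane 1@1, Mill lane 2@6: n1:7  n2:7  n3:4  n4:7  n5:5  n6:3  n7:3  n8:3 — peak 7.
No arrangement of the 16 feasible schedules does better.

7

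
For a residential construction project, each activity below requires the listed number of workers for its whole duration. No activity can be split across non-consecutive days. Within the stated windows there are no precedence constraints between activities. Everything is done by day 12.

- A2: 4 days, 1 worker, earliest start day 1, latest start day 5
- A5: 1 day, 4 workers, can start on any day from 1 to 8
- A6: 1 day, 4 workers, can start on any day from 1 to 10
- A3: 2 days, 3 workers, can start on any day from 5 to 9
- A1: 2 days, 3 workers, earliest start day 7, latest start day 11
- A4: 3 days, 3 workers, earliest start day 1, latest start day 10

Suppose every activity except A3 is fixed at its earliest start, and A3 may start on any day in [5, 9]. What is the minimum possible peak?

12

A3@5: d1:12  d2:4  d3:4  d4:1  d5:3  d6:3  d7:3  d8:3  d9:0  d10:0  d11:0  d12:0 → peak 12
A3@6: d1:12  d2:4  d3:4  d4:1  d5:0  d6:3  d7:6  d8:3  d9:0  d10:0  d11:0  d12:0 → peak 12
A3@7: d1:12  d2:4  d3:4  d4:1  d5:0  d6:0  d7:6  d8:6  d9:0  d10:0  d11:0  d12:0 → peak 12
A3@8: d1:12  d2:4  d3:4  d4:1  d5:0  d6:0  d7:3  d8:6  d9:3  d10:0  d11:0  d12:0 → peak 12
A3@9: d1:12  d2:4  d3:4  d4:1  d5:0  d6:0  d7:3  d8:3  d9:3  d10:3  d11:0  d12:0 → peak 12
Best is A3@5, peak 12.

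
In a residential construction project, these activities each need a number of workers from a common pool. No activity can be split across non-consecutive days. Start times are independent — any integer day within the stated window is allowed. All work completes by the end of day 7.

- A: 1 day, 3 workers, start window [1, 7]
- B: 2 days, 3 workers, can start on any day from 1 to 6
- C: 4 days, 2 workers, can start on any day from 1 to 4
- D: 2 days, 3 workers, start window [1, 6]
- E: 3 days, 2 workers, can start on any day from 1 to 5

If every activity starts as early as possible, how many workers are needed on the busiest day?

13

Early-start schedule: A@1, B@1, C@1, D@1, E@1.
Load per day: day 1: 13, day 2: 10, day 3: 4, day 4: 2, day 5: 0, day 6: 0, day 7: 0.
Peak is 13.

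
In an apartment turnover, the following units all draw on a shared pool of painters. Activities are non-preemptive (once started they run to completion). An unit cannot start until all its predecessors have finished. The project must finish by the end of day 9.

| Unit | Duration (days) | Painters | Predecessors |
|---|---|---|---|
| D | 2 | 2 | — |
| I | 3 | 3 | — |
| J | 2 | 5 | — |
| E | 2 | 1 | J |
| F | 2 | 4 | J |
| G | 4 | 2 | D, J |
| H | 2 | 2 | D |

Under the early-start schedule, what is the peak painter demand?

12

Early-start schedule: D@1, I@1, J@1, E@3, F@3, G@3, H@3.
Load per day: day 1: 10, day 2: 10, day 3: 12, day 4: 9, day 5: 2, day 6: 2, day 7: 0, day 8: 0, day 9: 0.
Peak is 12.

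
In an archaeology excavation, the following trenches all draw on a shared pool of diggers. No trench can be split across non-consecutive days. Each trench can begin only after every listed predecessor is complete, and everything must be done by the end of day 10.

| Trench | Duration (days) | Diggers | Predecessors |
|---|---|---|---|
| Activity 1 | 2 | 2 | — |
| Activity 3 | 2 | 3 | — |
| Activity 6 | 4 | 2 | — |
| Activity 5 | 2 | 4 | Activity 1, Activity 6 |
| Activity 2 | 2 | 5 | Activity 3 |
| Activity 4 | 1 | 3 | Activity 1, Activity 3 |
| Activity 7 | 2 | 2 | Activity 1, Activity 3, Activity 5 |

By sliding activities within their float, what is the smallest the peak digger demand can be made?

Early-start (Activity 1@1, Activity 3@1, Activity 6@1, Activity 5@5, Activity 2@3, Activity 4@3, Activity 7@7) gives peak 10: d1:7  d2:7  d3:10  d4:7  d5:4  d6:4  d7:2  d8:2  d9:0  d10:0.
Shift Activity 3→3, Activity 2→7, Activity 4→9, Activity 7→9.
Schedule Activity 1@1, Activity 3@3, Activity 6@1, Activity 5@5, Activity 2@7, Activity 4@9, Activity 7@9: d1:4  d2:4  d3:5  d4:5  d5:4  d6:4  d7:5  d8:5  d9:5  d10:2 — peak 5.
Total digger-days = 43 over 10 days ⇒ peak ≥ ⌈43/10⌉ = 5, so 5 is optimal.

5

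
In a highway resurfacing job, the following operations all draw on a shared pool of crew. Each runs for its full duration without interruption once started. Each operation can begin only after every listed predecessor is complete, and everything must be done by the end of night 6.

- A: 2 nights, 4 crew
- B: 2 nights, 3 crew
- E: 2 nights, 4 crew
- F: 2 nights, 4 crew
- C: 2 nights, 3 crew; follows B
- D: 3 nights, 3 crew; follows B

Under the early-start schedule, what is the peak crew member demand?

Early-start schedule: A@1, B@1, E@1, F@1, C@3, D@3.
Load per night: night 1: 15, night 2: 15, night 3: 6, night 4: 6, night 5: 3, night 6: 0.
Peak is 15.

15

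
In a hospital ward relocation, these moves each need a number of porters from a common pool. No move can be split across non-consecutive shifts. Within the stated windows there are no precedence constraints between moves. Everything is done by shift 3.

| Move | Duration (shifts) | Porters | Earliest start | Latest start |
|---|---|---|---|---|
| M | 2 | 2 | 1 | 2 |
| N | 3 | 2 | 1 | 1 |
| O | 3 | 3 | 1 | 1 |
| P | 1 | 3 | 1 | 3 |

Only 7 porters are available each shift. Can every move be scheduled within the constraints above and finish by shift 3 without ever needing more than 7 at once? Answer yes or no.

Total porter-shifts = 22; over 3 shifts the average is 22/3 > 7, so some shift must exceed 7.

no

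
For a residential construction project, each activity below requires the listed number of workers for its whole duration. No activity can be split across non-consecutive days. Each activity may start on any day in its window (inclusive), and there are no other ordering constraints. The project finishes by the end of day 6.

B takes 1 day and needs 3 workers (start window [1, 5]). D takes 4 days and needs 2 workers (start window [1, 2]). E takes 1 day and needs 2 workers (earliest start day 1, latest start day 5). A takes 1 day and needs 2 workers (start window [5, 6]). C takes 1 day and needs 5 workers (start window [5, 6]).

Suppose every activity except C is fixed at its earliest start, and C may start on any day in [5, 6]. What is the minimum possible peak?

C@5: d1:7  d2:2  d3:2  d4:2  d5:7  d6:0 → peak 7
C@6: d1:7  d2:2  d3:2  d4:2  d5:2  d6:5 → peak 7
Best is C@5, peak 7.

7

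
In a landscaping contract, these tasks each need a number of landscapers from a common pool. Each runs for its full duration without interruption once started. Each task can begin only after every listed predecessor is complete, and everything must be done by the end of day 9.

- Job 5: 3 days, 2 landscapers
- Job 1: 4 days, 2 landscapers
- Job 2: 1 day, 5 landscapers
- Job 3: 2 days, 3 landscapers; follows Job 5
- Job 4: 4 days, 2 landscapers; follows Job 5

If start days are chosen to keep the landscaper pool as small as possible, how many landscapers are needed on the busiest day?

5

Early-start (Job 5@1, Job 1@1, Job 2@1, Job 3@4, Job 4@4) gives peak 9: d1:9  d2:4  d3:4  d4:7  d5:5  d6:2  d7:2  d8:0  d9:0.
Shift Job 2→5, Job 3→6, Job 4→6.
Schedule Job 5@1, Job 1@1, Job 2@5, Job 3@6, Job 4@6: d1:4  d2:4  d3:4  d4:2  d5:5  d6:5  d7:5  d8:2  d9:2 — peak 5.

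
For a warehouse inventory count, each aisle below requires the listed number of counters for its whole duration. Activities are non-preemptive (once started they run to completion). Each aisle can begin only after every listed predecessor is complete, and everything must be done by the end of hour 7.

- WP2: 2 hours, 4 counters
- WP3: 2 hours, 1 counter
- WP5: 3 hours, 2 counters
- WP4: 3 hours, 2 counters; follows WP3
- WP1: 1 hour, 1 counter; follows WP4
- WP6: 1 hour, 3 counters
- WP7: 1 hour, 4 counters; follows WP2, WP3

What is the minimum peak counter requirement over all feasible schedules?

5

Early-start (WP2@1, WP3@1, WP5@1, WP4@3, WP1@6, WP6@1, WP7@3) gives peak 10: h1:10  h2:7  h3:8  h4:2  h5:2  h6:1  h7:0.
Shift WP5→3, WP6→6, WP7→7.
Schedule WP2@1, WP3@1, WP5@3, WP4@3, WP1@6, WP6@6, WP7@7: h1:5  h2:5  h3:4  h4:4  h5:4  h6:4  h7:4 — peak 5.
Total counter-hours = 30 over 7 hours ⇒ peak ≥ ⌈30/7⌉ = 5, so 5 is optimal.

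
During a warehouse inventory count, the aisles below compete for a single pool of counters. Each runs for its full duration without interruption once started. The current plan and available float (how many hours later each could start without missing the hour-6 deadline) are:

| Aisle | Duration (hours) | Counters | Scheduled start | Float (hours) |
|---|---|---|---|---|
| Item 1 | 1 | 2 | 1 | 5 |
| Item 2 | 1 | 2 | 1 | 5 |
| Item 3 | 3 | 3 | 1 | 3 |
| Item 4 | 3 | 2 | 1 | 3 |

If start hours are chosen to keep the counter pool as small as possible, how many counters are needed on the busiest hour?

4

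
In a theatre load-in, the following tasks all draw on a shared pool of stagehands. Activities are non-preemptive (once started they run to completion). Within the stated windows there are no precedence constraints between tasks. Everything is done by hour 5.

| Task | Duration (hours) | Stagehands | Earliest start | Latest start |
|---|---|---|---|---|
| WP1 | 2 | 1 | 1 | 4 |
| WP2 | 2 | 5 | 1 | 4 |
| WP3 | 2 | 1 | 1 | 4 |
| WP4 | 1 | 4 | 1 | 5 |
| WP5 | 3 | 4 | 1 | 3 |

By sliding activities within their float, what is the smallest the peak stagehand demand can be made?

Early-start (WP1@1, WP2@1, WP3@1, WP4@1, WP5@1) gives peak 15: h1:15  h2:11  h3:4  h4:0  h5:0.
Shift WP4→3, WP5→3.
Schedule WP1@1, WP2@1, WP3@1, WP4@3, WP5@3: h1:7  h2:7  h3:8  h4:4  h5:4 — peak 8.

8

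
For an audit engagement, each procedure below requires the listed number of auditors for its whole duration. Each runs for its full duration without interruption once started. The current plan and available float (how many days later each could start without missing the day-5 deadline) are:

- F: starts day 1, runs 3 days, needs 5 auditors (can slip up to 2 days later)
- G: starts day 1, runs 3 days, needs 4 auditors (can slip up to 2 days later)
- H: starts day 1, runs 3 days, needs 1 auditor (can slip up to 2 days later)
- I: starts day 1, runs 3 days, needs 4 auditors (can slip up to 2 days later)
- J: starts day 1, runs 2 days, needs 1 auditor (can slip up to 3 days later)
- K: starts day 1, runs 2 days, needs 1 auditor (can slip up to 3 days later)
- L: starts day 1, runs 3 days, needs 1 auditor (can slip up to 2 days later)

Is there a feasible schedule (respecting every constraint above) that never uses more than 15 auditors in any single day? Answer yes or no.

yes

Schedule F@1, G@1, H@1, I@1, J@1, K@4, L@3: d1:15  d2:15  d3:15  d4:2  d5:2 — peak 15 ≤ 15.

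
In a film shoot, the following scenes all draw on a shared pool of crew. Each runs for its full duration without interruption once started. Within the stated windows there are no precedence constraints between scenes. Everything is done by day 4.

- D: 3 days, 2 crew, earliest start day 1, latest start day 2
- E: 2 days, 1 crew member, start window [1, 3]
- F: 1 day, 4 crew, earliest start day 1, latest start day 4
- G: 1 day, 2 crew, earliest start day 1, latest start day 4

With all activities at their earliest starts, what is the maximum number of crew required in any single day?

Early-start schedule: D@1, E@1, F@1, G@1.
Load per day: day 1: 9, day 2: 3, day 3: 2, day 4: 0.
Peak is 9.

9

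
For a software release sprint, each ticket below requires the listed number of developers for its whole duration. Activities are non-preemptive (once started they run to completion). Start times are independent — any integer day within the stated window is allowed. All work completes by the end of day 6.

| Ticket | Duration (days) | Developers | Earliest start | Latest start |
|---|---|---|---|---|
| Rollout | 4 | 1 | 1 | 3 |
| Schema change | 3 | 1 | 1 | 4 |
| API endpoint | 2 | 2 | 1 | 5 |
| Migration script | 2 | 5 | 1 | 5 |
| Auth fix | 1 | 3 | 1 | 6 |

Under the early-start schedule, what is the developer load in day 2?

9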